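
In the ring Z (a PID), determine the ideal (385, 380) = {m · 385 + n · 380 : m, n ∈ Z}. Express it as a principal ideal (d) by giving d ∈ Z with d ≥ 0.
(385, 380) = (5); d = 5

In the PID Z, (a, b) is generated by gcd(a, b). Compute gcd(385, 380) with the extended Euclidean algorithm, tracking rows (r, s, t) with s·385 + t·380 = r:
  row A: (385, 1, 0)   [1·385 + 0·380 = 385]
  row B: (380, 0, 1)   [0·385 + 1·380 = 380]
  385 = 1·380 + 5   → row C = row A − 1·row B = (5, 1, −1)   [check: 1·385 − 1·380 = 5]
  380 = 76·5 + 0   → remainder 0, stop. gcd = 5 (last nonzero row C).
So gcd(385, 380) = 5, with Bézout identity 1·385 − 1·380 = 5. Containment (⊇): the Bézout identity exhibits 5 as an element of (385, 380), giving (5) ⊆ (385, 380). Containment (⊆): since 5 | 385 and 5 | 380 (385 = 5·77, 380 = 5·76), every Z-linear combination of 385 and 380 is divisible by 5, so (385, 380) ⊆ (5). Therefore (385, 380) = (5), d = 5.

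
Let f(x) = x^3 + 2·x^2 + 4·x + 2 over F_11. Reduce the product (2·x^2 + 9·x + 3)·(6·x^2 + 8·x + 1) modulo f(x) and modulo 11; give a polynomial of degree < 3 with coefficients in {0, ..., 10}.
Multiply as integer polynomials: a · b = 12·x^4 + 70·x^3 + 92·x^2 + 33·x + 3. Reducing coefficients mod 11: a · b ≡ x^4 + 4·x^3 + 4·x^2 + 3. Now divide by f(x) = x^3 + 2·x^2 + 4·x + 2 in F_11[x], eliminating the leading term at each step:
  leading term x^4: subtract (x)·f(x) = x^4 + 2·x^3 + 4·x^2 + 2·x, leaving 2·x^3 + 9·x + 3 (coefficients mod 11)
  leading term 2·x^3: subtract (2)·f(x) = 2·x^3 + 4·x^2 + 8·x + 4, leaving 7·x^2 + x + 10 (coefficients mod 11)
The degree is now < 3, so this is the remainder. Hence a · b ≡ 7·x^2 + x + 10 in F_11[x]/(f).

Final answer: a · b ≡ 7·x^2 + x + 10 (mod f(x))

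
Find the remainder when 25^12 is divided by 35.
Use repeated squaring. Binary(12) = 1100. Walk through the bits of the exponent 12 left-to-right: at each bit after the leading one, square the running value, then multiply by 25 if the bit is 1 (always reducing mod 35):
  bit 1 = 1 (leading): start with 25.
  bit 2 = 1: square 25^2 = 625 ≡ 30; bit is 1, so multiply 30·25 = 750 ≡ 15 (mod 35).
  bit 3 = 0: square 15^2 = 225 ≡ 15 (mod 35).
  bit 4 = 0: square 15^2 = 225 ≡ 15 (mod 35).
Final value: 25^12 ≡ 15 (mod 35).

Final answer: 15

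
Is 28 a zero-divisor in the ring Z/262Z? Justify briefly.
YES

gcd(28, 262) = 2 > 1, so 28 is not a unit in Z/262Z. In Z/nZ every nonzero non-unit is a zero-divisor: explicitly, take b = 262/gcd = 131 ≠ 0 (mod 262); then 28·131 = 3668 = 14·262, i.e. 28·131 ≡ 0 (mod 262). So 28 is a zero-divisor.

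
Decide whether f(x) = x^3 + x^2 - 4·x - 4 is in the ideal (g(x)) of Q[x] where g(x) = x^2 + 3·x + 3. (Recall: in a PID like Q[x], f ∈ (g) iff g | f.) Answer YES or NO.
In Q[x] the ideal (g) consists of all multiples of g, so f ∈ (g) iff g | f, i.e. iff the remainder of f on division by g is 0. Divide f by g (g is monic, so eliminate the leading term of the running remainder at each step):
  leading term x^3: subtract (x)·g(x) = x^3 + 3·x^2 + 3·x, leaving -2·x^2 - 7·x - 4
  leading term -2·x^2: subtract (-2)·g(x) = -2·x^2 - 6·x - 6, leaving 2 - x
The remainder r(x) = 2 - x ≠ 0 (and deg r < deg g), so g ∤ f, i.e. f ∉ (g).

Final answer: NO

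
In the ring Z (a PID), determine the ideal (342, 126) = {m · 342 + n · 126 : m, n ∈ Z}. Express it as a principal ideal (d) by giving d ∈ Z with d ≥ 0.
(342, 126) = (18); d = 18

In the PID Z, (a, b) is generated by gcd(a, b). Compute gcd(342, 126) with the extended Euclidean algorithm, tracking rows (r, s, t) with s·342 + t·126 = r:
  row A: (342, 1, 0)   [1·342 + 0·126 = 342]
  row B: (126, 0, 1)   [0·342 + 1·126 = 126]
  342 = 2·126 + 90   → row C = row A − 2·row B = (90, 1, −2)   [check: 1·342 − 2·126 = 90]
  126 = 1·90 + 36   → row D = row B − 1·row C = (36, −1, 3)   [check: −1·342 + 3·126 = 36]
  90 = 2·36 + 18   → row E = row C − 2·row D = (18, 3, −8)   [check: 3·342 − 8·126 = 18]
  36 = 2·18 + 0   → remainder 0, stop. gcd = 18 (last nonzero row E).
So gcd(342, 126) = 18, with Bézout identity 3·342 − 8·126 = 18. Containment (⊇): the Bézout identity exhibits 18 as an element of (342, 126), giving (18) ⊆ (342, 126). Containment (⊆): since 18 | 342 and 18 | 126 (342 = 18·19, 126 = 18·7), every Z-linear combination of 342 and 126 is divisible by 18, so (342, 126) ⊆ (18). Therefore (342, 126) = (18), d = 18.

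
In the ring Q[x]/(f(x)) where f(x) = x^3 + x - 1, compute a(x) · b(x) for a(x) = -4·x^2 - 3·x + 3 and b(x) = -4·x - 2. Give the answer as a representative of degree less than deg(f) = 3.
a · b ≡ 20·x^2 - 22·x + 10 (mod f(x))

First multiply in Q[x] without reducing: a · b = 16·x^3 + 20·x^2 - 6·x - 6. Now divide by f(x) = x^3 + x - 1, eliminating the leading term at each step:
  leading term 16·x^3: subtract (16)·f(x) = 16·x^3 + 16·x - 16, leaving 20·x^2 - 22·x + 10
The degree is now < 3, so this is the remainder. Hence a · b ≡ 20·x^2 - 22·x + 10 in Q[x]/(f).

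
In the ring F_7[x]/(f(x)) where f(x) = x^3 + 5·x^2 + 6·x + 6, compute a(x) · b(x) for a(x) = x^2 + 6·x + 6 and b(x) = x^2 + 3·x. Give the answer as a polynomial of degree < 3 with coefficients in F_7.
a · b ≡ 5·x^2 + 2·x + 4 (mod f(x))

Multiply as integer polynomials: a · b = x^4 + 9·x^3 + 24·x^2 + 18·x. Reducing coefficients mod 7: a · b ≡ x^4 + 2·x^3 + 3·x^2 + 4·x. Now divide by f(x) = x^3 + 5·x^2 + 6·x + 6 in F_7[x], eliminating the leading term at each step:
  leading term x^4: subtract (x)·f(x) = x^4 + 5·x^3 + 6·x^2 + 6·x, leaving 4·x^3 + 4·x^2 + 5·x (coefficients mod 7)
  leading term 4·x^3: subtract (4)·f(x) = 4·x^3 + 6·x^2 + 3·x + 3, leaving 5·x^2 + 2·x + 4 (coefficients mod 7)
The degree is now < 3, so this is the remainder. Hence a · b ≡ 5·x^2 + 2·x + 4 in F_7[x]/(f).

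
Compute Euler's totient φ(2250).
φ is multiplicative, with φ(p^e) = p^e − p^(e−1). Factorise 2250 = 2 · 3^2 · 5^3. Then
  φ(2250) = (2 − 1) · (3^2 − 3^1) · (5^3 − 5^2) = 1 · 6 · 100 = 600.

Final answer: φ(2250) = 600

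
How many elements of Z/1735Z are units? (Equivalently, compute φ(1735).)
Z/1735Z has φ(1735) = 1384 units

An element a ∈ Z/1735Z is a unit iff gcd(a, 1735) = 1, so the number of units is φ(1735). φ is multiplicative, with φ(p^e) = p^e − p^(e−1). Factorise 1735 = 5 · 347. Then
  φ(1735) = (5 − 1) · (347 − 1) = 4 · 346 = 1384.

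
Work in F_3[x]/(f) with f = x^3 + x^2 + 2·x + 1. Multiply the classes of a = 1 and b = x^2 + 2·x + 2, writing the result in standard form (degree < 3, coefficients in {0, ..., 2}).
a · b ≡ x^2 + 2·x + 2 (mod f(x))

Multiply as integer polynomials: a · b = x^2 + 2·x + 2. Reducing coefficients mod 3: a · b ≡ x^2 + 2·x + 2. This already has degree < 3, so no reduction by f is needed. Hence a · b ≡ x^2 + 2·x + 2 in F_3[x]/(f).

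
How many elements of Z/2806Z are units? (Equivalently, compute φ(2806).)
Z/2806Z has φ(2806) = 1320 units

An element a ∈ Z/2806Z is a unit iff gcd(a, 2806) = 1, so the number of units is φ(2806). φ is multiplicative, with φ(p^e) = p^e − p^(e−1). Factorise 2806 = 2 · 23 · 61. Then
  φ(2806) = (2 − 1) · (23 − 1) · (61 − 1) = 1 · 22 · 60 = 1320.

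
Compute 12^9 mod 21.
6

Use repeated squaring. Binary(9) = 1001. Walk through the bits of the exponent 9 left-to-right: at each bit after the leading one, square the running value, then multiply by 12 if the bit is 1 (always reducing mod 21):
  bit 1 = 1 (leading): start with 12.
  bit 2 = 0: square 12^2 = 144 ≡ 18 (mod 21).
  bit 3 = 0: square 18^2 = 324 ≡ 9 (mod 21).
  bit 4 = 1: square 9^2 = 81 ≡ 18; bit is 1, so multiply 18·12 = 216 ≡ 6 (mod 21).
Final value: 12^9 ≡ 6 (mod 21).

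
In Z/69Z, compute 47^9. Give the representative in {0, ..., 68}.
Use repeated squaring. Binary(9) = 1001. Walk through the bits of the exponent 9 left-to-right: at each bit after the leading one, square the running value, then multiply by 47 if the bit is 1 (always reducing mod 69):
  bit 1 = 1 (leading): start with 47.
  bit 2 = 0: square 47^2 = 2209 ≡ 1 (mod 69).
  bit 3 = 0: square 1^2 = 1 (mod 69).
  bit 4 = 1: square 1^2 = 1; bit is 1, so multiply 1·47 = 47 (mod 69).
Final value: 47^9 ≡ 47 (mod 69).

Final answer: 47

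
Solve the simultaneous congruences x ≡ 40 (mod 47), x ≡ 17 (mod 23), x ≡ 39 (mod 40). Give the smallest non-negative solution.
The moduli 47, 23, 40 are pairwise coprime, so by the CRT there is a unique solution mod 47·23·40 = 43240.
Solve by successive substitution. Start with x ≡ 40 (mod 47).
  Combine with x ≡ 17 (mod 23): write x = 40 + 47·t and require 40 + 47·t ≡ 17 (mod 23), i.e. 47·t ≡ 17 − 40 ≡ 0 (mod 23). Since 47^(−1) ≡ 1 (mod 23) (47 ≡ 1 (mod 23)), t ≡ 1·0 ≡ 0 (mod 23). So x ≡ 40 + 47·0 = 40 (mod 1081).
  Combine with x ≡ 39 (mod 40): write x = 40 + 1081·t and require 40 + 1081·t ≡ 39 (mod 40), i.e. 1081·t ≡ 39 − 40 ≡ 39 (mod 40). Since 1081^(−1) ≡ 1 (mod 40) (1081 ≡ 1 (mod 40)), t ≡ 1·39 ≡ 39 (mod 40). So x ≡ 40 + 1081·39 = 42199 (mod 43240).
Unique solution in [0, 43240): x = 42199.

Final answer: x ≡ 42199 (mod 43240); the representative in [0, 43240) is 42199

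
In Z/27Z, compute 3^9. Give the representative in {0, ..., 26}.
0

Use repeated squaring. Binary(9) = 1001. Walk through the bits of the exponent 9 left-to-right: at each bit after the leading one, square the running value, then multiply by 3 if the bit is 1 (always reducing mod 27):
  bit 1 = 1 (leading): start with 3.
  bit 2 = 0: square 3^2 = 9 (mod 27).
  bit 3 = 0: square 9^2 = 81 ≡ 0 (mod 27).
  bit 4 = 1: square 0^2 = 0; bit is 1, so multiply 0·3 = 0 (mod 27).
Final value: 3^9 ≡ 0 (mod 27).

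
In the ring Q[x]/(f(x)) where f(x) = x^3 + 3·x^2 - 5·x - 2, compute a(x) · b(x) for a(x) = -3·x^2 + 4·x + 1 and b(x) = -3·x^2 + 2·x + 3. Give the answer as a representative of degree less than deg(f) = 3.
First multiply in Q[x] without reducing: a · b = 9·x^4 - 18·x^3 - 4·x^2 + 14·x + 3. Now divide by f(x) = x^3 + 3·x^2 - 5·x - 2, eliminating the leading term at each step:
  leading term 9·x^4: subtract (9·x)·f(x) = 9·x^4 + 27·x^3 - 45·x^2 - 18·x, leaving -45·x^3 + 41·x^2 + 32·x + 3
  leading term -45·x^3: subtract (-45)·f(x) = -45·x^3 - 135·x^2 + 225·x + 90, leaving 176·x^2 - 193·x - 87
The degree is now < 3, so this is the remainder. Hence a · b ≡ 176·x^2 - 193·x - 87 in Q[x]/(f).

Final answer: a · b ≡ 176·x^2 - 193·x - 87 (mod f(x))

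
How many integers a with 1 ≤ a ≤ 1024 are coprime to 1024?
The number of a ∈ {1, ..., 1024} with gcd(a, 1024) = 1 is by definition Euler's totient φ(1024). φ is multiplicative, with φ(p^e) = p^e − p^(e−1). Factorise 1024 = 2^10. Then
  φ(1024) = (2^10 − 2^9) = 512 = 512.
So there are 512 such integers.

Final answer: 512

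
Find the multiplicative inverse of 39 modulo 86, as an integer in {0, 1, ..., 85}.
39^(−1) ≡ 75 (mod 86)

Apply the extended Euclidean algorithm to (86, 39), tracking rows (r, s, t) with s·86 + t·39 = r. Each division r_prev = q·r_cur + r_new produces the new row as (previous row) − q·(current row):
  row A: (86, 1, 0)   [1·86 + 0·39 = 86]
  row B: (39, 0, 1)   [0·86 + 1·39 = 39]
  86 = 2·39 + 8   → row C = row A − 2·row B = (8, 1, −2)   [check: 1·86 − 2·39 = 8]
  39 = 4·8 + 7   → row D = row B − 4·row C = (7, −4, 9)   [check: −4·86 + 9·39 = 7]
  8 = 1·7 + 1   → row E = row C − 1·row D = (1, 5, −11)   [check: 5·86 − 11·39 = 1]
  7 = 7·1 + 0   → remainder 0, stop. gcd = 1 (last nonzero row E).
The gcd is 1, so 39 is invertible mod 86. The last nonzero row gives 5·86 − 11·39 = 1, so t = −11. So 39^(−1) ≡ −11 ≡ 75 (mod 86). Verify: 39 · 75 = 2925 ≡ 1 (mod 86). ✓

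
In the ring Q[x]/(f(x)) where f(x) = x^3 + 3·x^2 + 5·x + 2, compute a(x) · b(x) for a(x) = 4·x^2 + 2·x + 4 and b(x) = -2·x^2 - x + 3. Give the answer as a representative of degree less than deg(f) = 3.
First multiply in Q[x] without reducing: a · b = -8·x^4 - 8·x^3 + 2·x^2 + 2·x + 12. Now divide by f(x) = x^3 + 3·x^2 + 5·x + 2, eliminating the leading term at each step:
  leading term -8·x^4: subtract (-8·x)·f(x) = -8·x^4 - 24·x^3 - 40·x^2 - 16·x, leaving 16·x^3 + 42·x^2 + 18·x + 12
  leading term 16·x^3: subtract (16)·f(x) = 16·x^3 + 48·x^2 + 80·x + 32, leaving -6·x^2 - 62·x - 20
The degree is now < 3, so this is the remainder. Hence a · b ≡ -6·x^2 - 62·x - 20 in Q[x]/(f).

Final answer: a · b ≡ -6·x^2 - 62·x - 20 (mod f(x))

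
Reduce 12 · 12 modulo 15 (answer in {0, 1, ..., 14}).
9

Both factors are already reduced mod 15. 12 · 12 = 144. Dividing by 15: 144 = 9·15 + 9. So (12 · 12) mod 15 = 9.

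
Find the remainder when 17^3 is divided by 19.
11

Use repeated squaring. Binary(3) = 11. Walk through the bits of the exponent 3 left-to-right: at each bit after the leading one, square the running value, then multiply by 17 if the bit is 1 (always reducing mod 19):
  bit 1 = 1 (leading): start with 17.
  bit 2 = 1: square 17^2 = 289 ≡ 4; bit is 1, so multiply 4·17 = 68 ≡ 11 (mod 19).
Final value: 17^3 ≡ 11 (mod 19).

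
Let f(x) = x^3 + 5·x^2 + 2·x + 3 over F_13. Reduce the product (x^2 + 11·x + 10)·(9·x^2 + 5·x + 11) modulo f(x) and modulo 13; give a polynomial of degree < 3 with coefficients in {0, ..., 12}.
Multiply as integer polynomials: a · b = 9·x^4 + 104·x^3 + 156·x^2 + 171·x + 110. Reducing coefficients mod 13: a · b ≡ 9·x^4 + 2·x + 6. Now divide by f(x) = x^3 + 5·x^2 + 2·x + 3 in F_13[x], eliminating the leading term at each step:
  leading term 9·x^4: subtract (9·x)·f(x) = 9·x^4 + 6·x^3 + 5·x^2 + x, leaving 7·x^3 + 8·x^2 + x + 6 (coefficients mod 13)
  leading term 7·x^3: subtract (7)·f(x) = 7·x^3 + 9·x^2 + x + 8, leaving 12·x^2 + 11 (coefficients mod 13)
The degree is now < 3, so this is the remainder. Hence a · b ≡ 12·x^2 + 11 in F_13[x]/(f).

Final answer: a · b ≡ 12·x^2 + 11 (mod f(x))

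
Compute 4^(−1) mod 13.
Apply the extended Euclidean algorithm to (13, 4), tracking rows (r, s, t) with s·13 + t·4 = r. Each division r_prev = q·r_cur + r_new produces the new row as (previous row) − q·(current row):
  row A: (13, 1, 0)   [1·13 + 0·4 = 13]
  row B: (4, 0, 1)   [0·13 + 1·4 = 4]
  13 = 3·4 + 1   → row C = row A − 3·row B = (1, 1, −3)   [check: 1·13 − 3·4 = 1]
  4 = 4·1 + 0   → remainder 0, stop. gcd = 1 (last nonzero row C).
The gcd is 1, so 4 is invertible mod 13. The last nonzero row gives 1·13 − 3·4 = 1, so t = −3. So 4^(−1) ≡ −3 ≡ 10 (mod 13). Verify: 4 · 10 = 40 ≡ 1 (mod 13). ✓

Final answer: 4^(−1) ≡ 10 (mod 13)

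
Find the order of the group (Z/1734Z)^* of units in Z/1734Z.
(Z/1734Z)^* consists of the classes a with gcd(a, 1734) = 1, so its order is φ(1734). φ is multiplicative, with φ(p^e) = p^e − p^(e−1). Factorise 1734 = 2 · 3 · 17^2. Then
  φ(1734) = (2 − 1) · (3 − 1) · (17^2 − 17^1) = 1 · 2 · 272 = 544.
Thus |(Z/1734Z)^*| = 544.

Final answer: |(Z/1734Z)^*| = 544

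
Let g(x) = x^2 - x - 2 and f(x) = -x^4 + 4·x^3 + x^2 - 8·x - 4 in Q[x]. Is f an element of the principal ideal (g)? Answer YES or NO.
In Q[x] the ideal (g) consists of all multiples of g, so f ∈ (g) iff g | f, i.e. iff the remainder of f on division by g is 0. Divide f by g (g is monic, so eliminate the leading term of the running remainder at each step):
  leading term -x^4: subtract (-x^2)·g(x) = -x^4 + x^3 + 2·x^2, leaving 3·x^3 - x^2 - 8·x - 4
  leading term 3·x^3: subtract (3·x)·g(x) = 3·x^3 - 3·x^2 - 6·x, leaving 2·x^2 - 2·x - 4
  leading term 2·x^2: subtract (2)·g(x) = 2·x^2 - 2·x - 4, leaving 0
The remainder is 0, so f(x) = g(x) · h(x) with h(x) = -x^2 + 3·x + 2. Hence g | f, i.e. f ∈ (g).

Final answer: YES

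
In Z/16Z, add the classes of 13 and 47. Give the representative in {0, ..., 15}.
12

Reduce the summands first: 47 ≡ 15 (mod 16), so 13 + 47 ≡ 13 + 15 (mod 16). 13 + 15 = 28; 28 = 1·16 + 12, so (13 + 47) mod 16 = 12.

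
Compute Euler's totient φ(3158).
φ(3158) = 1578

φ is multiplicative, with φ(p^e) = p^e − p^(e−1). Factorise 3158 = 2 · 1579. Then
  φ(3158) = (2 − 1) · (1579 − 1) = 1 · 1578 = 1578.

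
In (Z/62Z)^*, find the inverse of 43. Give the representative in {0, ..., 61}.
Apply the extended Euclidean algorithm to (62, 43), tracking rows (r, s, t) with s·62 + t·43 = r. Each division r_prev = q·r_cur + r_new produces the new row as (previous row) − q·(current row):
  row A: (62, 1, 0)   [1·62 + 0·43 = 62]
  row B: (43, 0, 1)   [0·62 + 1·43 = 43]
  62 = 1·43 + 19   → row C = row A − 1·row B = (19, 1, −1)   [check: 1·62 − 1·43 = 19]
  43 = 2·19 + 5   → row D = row B − 2·row C = (5, −2, 3)   [check: −2·62 + 3·43 = 5]
  19 = 3·5 + 4   → row E = row C − 3·row D = (4, 7, −10)   [check: 7·62 − 10·43 = 4]
  5 = 1·4 + 1   → row F = row D − 1·row E = (1, −9, 13)   [check: −9·62 + 13·43 = 1]
  4 = 4·1 + 0   → remainder 0, stop. gcd = 1 (last nonzero row F).
The gcd is 1, so 43 is invertible mod 62. The last nonzero row gives −9·62 + 13·43 = 1, so t = 13. So 43^(−1) ≡ 13 (mod 62). Verify: 43 · 13 = 559 ≡ 1 (mod 62). ✓

Final answer: 43^(−1) ≡ 13 (mod 62)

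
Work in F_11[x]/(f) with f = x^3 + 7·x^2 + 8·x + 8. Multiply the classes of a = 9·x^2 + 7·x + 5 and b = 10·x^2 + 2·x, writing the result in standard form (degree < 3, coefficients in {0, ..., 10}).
Multiply as integer polynomials: a · b = 90·x^4 + 88·x^3 + 64·x^2 + 10·x. Reducing coefficients mod 11: a · b ≡ 2·x^4 + 9·x^2 + 10·x. Now divide by f(x) = x^3 + 7·x^2 + 8·x + 8 in F_11[x], eliminating the leading term at each step:
  leading term 2·x^4: subtract (2·x)·f(x) = 2·x^4 + 3·x^3 + 5·x^2 + 5·x, leaving 8·x^3 + 4·x^2 + 5·x (coefficients mod 11)
  leading term 8·x^3: subtract (8)·f(x) = 8·x^3 + x^2 + 9·x + 9, leaving 3·x^2 + 7·x + 2 (coefficients mod 11)
The degree is now < 3, so this is the remainder. Hence a · b ≡ 3·x^2 + 7·x + 2 in F_11[x]/(f).

Final answer: a · b ≡ 3·x^2 + 7·x + 2 (mod f(x))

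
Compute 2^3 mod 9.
8

Use repeated squaring. Binary(3) = 11. Walk through the bits of the exponent 3 left-to-right: at each bit after the leading one, square the running value, then multiply by 2 if the bit is 1 (always reducing mod 9):
  bit 1 = 1 (leading): start with 2.
  bit 2 = 1: square 2^2 = 4; bit is 1, so multiply 4·2 = 8 (mod 9).
Final value: 2^3 ≡ 8 (mod 9).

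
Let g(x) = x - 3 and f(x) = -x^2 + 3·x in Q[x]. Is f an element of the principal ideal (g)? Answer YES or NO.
YES

In Q[x] the ideal (g) consists of all multiples of g, so f ∈ (g) iff g | f, i.e. iff the remainder of f on division by g is 0. Divide f by g (g is monic, so eliminate the leading term of the running remainder at each step):
  leading term -x^2: subtract (-x)·g(x) = -x^2 + 3·x, leaving 0
The remainder is 0, so f(x) = g(x) · h(x) with h(x) = -x. Hence g | f, i.e. f ∈ (g).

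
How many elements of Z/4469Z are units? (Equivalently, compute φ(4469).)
An element a ∈ Z/4469Z is a unit iff gcd(a, 4469) = 1, so the number of units is φ(4469). φ is multiplicative, with φ(p^e) = p^e − p^(e−1). Factorise 4469 = 41 · 109. Then
  φ(4469) = (41 − 1) · (109 − 1) = 40 · 108 = 4320.

Final answer: Z/4469Z has φ(4469) = 4320 units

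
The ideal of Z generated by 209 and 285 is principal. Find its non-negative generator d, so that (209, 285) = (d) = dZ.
In the PID Z, (a, b) is generated by gcd(a, b). Compute gcd(285, 209) with the extended Euclidean algorithm, tracking rows (r, s, t) with s·285 + t·209 = r:
  row A: (285, 1, 0)   [1·285 + 0·209 = 285]
  row B: (209, 0, 1)   [0·285 + 1·209 = 209]
  285 = 1·209 + 76   → row C = row A − 1·row B = (76, 1, −1)   [check: 1·285 − 1·209 = 76]
  209 = 2·76 + 57   → row D = row B − 2·row C = (57, −2, 3)   [check: −2·285 + 3·209 = 57]
  76 = 1·57 + 19   → row E = row C − 1·row D = (19, 3, −4)   [check: 3·285 − 4·209 = 19]
  57 = 3·19 + 0   → remainder 0, stop. gcd = 19 (last nonzero row E).
So gcd(209, 285) = 19, with Bézout identity 3·285 − 4·209 = 19. Containment (⊇): the Bézout identity exhibits 19 as an element of (209, 285), giving (19) ⊆ (209, 285). Containment (⊆): since 19 | 209 and 19 | 285 (209 = 19·11, 285 = 19·15), every Z-linear combination of 209 and 285 is divisible by 19, so (209, 285) ⊆ (19). Therefore (209, 285) = (19), d = 19.

Final answer: (209, 285) = (19); d = 19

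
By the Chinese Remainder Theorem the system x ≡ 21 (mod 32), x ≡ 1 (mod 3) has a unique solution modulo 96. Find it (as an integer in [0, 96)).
The moduli 32, 3 are pairwise coprime, so by the CRT there is a unique solution mod 32·3 = 96.
Solve by successive substitution. Start with x ≡ 21 (mod 32).
  Combine with x ≡ 1 (mod 3): write x = 21 + 32·t and require 21 + 32·t ≡ 1 (mod 3), i.e. 32·t ≡ 1 − 21 ≡ 1 (mod 3). Since 32^(−1) ≡ 2 (mod 3) (32 ≡ 2 (mod 3)), t ≡ 2·1 ≡ 2 (mod 3). So x ≡ 21 + 32·2 = 85 (mod 96).
Unique solution in [0, 96): x = 85.

Final answer: x ≡ 85 (mod 96); the representative in [0, 96) is 85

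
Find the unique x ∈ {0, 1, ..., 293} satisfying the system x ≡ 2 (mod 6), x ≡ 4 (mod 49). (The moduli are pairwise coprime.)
x ≡ 200 (mod 294); the representative in [0, 294) is 200

The moduli 6, 49 are pairwise coprime, so by the CRT there is a unique solution mod 6·49 = 294.
Solve by successive substitution. Start with x ≡ 2 (mod 6).
  Combine with x ≡ 4 (mod 49): write x = 2 + 6·t and require 2 + 6·t ≡ 4 (mod 49), i.e. 6·t ≡ 4 − 2 ≡ 2 (mod 49). Since 6^(−1) ≡ 41 (mod 49), t ≡ 41·2 ≡ 33 (mod 49). So x ≡ 2 + 6·33 = 200 (mod 294).
Unique solution in [0, 294): x = 200.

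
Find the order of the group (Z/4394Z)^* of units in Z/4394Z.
|(Z/4394Z)^*| = 2028

(Z/4394Z)^* consists of the classes a with gcd(a, 4394) = 1, so its order is φ(4394). φ is multiplicative, with φ(p^e) = p^e − p^(e−1). Factorise 4394 = 2 · 13^3. Then
  φ(4394) = (2 − 1) · (13^3 − 13^2) = 1 · 2028 = 2028.
Thus |(Z/4394Z)^*| = 2028.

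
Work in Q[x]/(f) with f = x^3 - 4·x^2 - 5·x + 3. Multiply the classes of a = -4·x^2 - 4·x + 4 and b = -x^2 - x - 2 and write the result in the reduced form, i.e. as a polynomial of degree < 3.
a · b ≡ 124·x^2 + 112·x - 80 (mod f(x))

First multiply in Q[x] without reducing: a · b = 4·x^4 + 8·x^3 + 8·x^2 + 4·x - 8. Now divide by f(x) = x^3 - 4·x^2 - 5·x + 3, eliminating the leading term at each step:
  leading term 4·x^4: subtract (4·x)·f(x) = 4·x^4 - 16·x^3 - 20·x^2 + 12·x, leaving 24·x^3 + 28·x^2 - 8·x - 8
  leading term 24·x^3: subtract (24)·f(x) = 24·x^3 - 96·x^2 - 120·x + 72, leaving 124·x^2 + 112·x - 80
The degree is now < 3, so this is the remainder. Hence a · b ≡ 124·x^2 + 112·x - 80 in Q[x]/(f).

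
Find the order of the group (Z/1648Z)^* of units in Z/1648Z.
|(Z/1648Z)^*| = 816

(Z/1648Z)^* consists of the classes a with gcd(a, 1648) = 1, so its order is φ(1648). φ is multiplicative, with φ(p^e) = p^e − p^(e−1). Factorise 1648 = 2^4 · 103. Then
  φ(1648) = (2^4 − 2^3) · (103 − 1) = 8 · 102 = 816.
Thus |(Z/1648Z)^*| = 816.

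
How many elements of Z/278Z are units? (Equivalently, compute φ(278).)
An element a ∈ Z/278Z is a unit iff gcd(a, 278) = 1, so the number of units is φ(278). φ is multiplicative, with φ(p^e) = p^e − p^(e−1). Factorise 278 = 2 · 139. Then
  φ(278) = (2 − 1) · (139 − 1) = 1 · 138 = 138.

Final answer: Z/278Z has φ(278) = 138 units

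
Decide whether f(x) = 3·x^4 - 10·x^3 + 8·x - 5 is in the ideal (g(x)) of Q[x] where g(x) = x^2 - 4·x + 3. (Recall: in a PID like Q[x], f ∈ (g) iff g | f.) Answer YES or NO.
NO

In Q[x] the ideal (g) consists of all multiples of g, so f ∈ (g) iff g | f, i.e. iff the remainder of f on division by g is 0. Divide f by g (g is monic, so eliminate the leading term of the running remainder at each step):
  leading term 3·x^4: subtract (3·x^2)·g(x) = 3·x^4 - 12·x^3 + 9·x^2, leaving 2·x^3 - 9·x^2 + 8·x - 5
  leading term 2·x^3: subtract (2·x)·g(x) = 2·x^3 - 8·x^2 + 6·x, leaving -x^2 + 2·x - 5
  leading term -x^2: subtract (-1)·g(x) = -x^2 + 4·x - 3, leaving -2·x - 2
The remainder r(x) = -2·x - 2 ≠ 0 (and deg r < deg g), so g ∤ f, i.e. f ∉ (g).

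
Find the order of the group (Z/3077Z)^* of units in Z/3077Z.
(Z/3077Z)^* consists of the classes a with gcd(a, 3077) = 1, so its order is φ(3077). φ is multiplicative, with φ(p^e) = p^e − p^(e−1). Factorise 3077 = 17 · 181. Then
  φ(3077) = (17 − 1) · (181 − 1) = 16 · 180 = 2880.
Thus |(Z/3077Z)^*| = 2880.

Final answer: |(Z/3077Z)^*| = 2880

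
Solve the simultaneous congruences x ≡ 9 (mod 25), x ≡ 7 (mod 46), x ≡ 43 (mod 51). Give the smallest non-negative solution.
The moduli 25, 46, 51 are pairwise coprime, so by the CRT there is a unique solution mod 25·46·51 = 58650.
Solve by successive substitution. Start with x ≡ 9 (mod 25).
  Combine with x ≡ 7 (mod 46): write x = 9 + 25·t and require 9 + 25·t ≡ 7 (mod 46), i.e. 25·t ≡ 7 − 9 ≡ 44 (mod 46). Since 25^(−1) ≡ 35 (mod 46), t ≡ 35·44 ≡ 22 (mod 46). So x ≡ 9 + 25·22 = 559 (mod 1150).
  Combine with x ≡ 43 (mod 51): write x = 559 + 1150·t and require 559 + 1150·t ≡ 43 (mod 51), i.e. 1150·t ≡ 43 − 559 ≡ 45 (mod 51). Since 1150^(−1) ≡ 31 (mod 51) (1150 ≡ 28 (mod 51)), t ≡ 31·45 ≡ 18 (mod 51). So x ≡ 559 + 1150·18 = 21259 (mod 58650).
Unique solution in [0, 58650): x = 21259.

Final answer: x ≡ 21259 (mod 58650); the representative in [0, 58650) is 21259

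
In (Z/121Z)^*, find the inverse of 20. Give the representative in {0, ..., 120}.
Apply the extended Euclidean algorithm to (121, 20), tracking rows (r, s, t) with s·121 + t·20 = r. Each division r_prev = q·r_cur + r_new produces the new row as (previous row) − q·(current row):
  row A: (121, 1, 0)   [1·121 + 0·20 = 121]
  row B: (20, 0, 1)   [0·121 + 1·20 = 20]
  121 = 6·20 + 1   → row C = row A − 6·row B = (1, 1, −6)   [check: 1·121 − 6·20 = 1]
  20 = 20·1 + 0   → remainder 0, stop. gcd = 1 (last nonzero row C).
The gcd is 1, so 20 is invertible mod 121. The last nonzero row gives 1·121 − 6·20 = 1, so t = −6. So 20^(−1) ≡ −6 ≡ 115 (mod 121). Verify: 20 · 115 = 2300 ≡ 1 (mod 121). ✓

Final answer: 20^(−1) ≡ 115 (mod 121)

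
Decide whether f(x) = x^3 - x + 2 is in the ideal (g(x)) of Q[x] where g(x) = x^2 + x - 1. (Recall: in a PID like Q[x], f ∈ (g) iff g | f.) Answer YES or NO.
NO

In Q[x] the ideal (g) consists of all multiples of g, so f ∈ (g) iff g | f, i.e. iff the remainder of f on division by g is 0. Divide f by g (g is monic, so eliminate the leading term of the running remainder at each step):
  leading term x^3: subtract (x)·g(x) = x^3 + x^2 - x, leaving 2 - x^2
  leading term -x^2: subtract (-1)·g(x) = -x^2 - x + 1, leaving x + 1
The remainder r(x) = x + 1 ≠ 0 (and deg r < deg g), so g ∤ f, i.e. f ∉ (g).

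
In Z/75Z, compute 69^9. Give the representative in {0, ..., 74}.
54

Use repeated squaring. Binary(9) = 1001. Walk through the bits of the exponent 9 left-to-right: at each bit after the leading one, square the running value, then multiply by 69 if the bit is 1 (always reducing mod 75):
  bit 1 = 1 (leading): start with 69.
  bit 2 = 0: square 69^2 = 4761 ≡ 36 (mod 75).
  bit 3 = 0: square 36^2 = 1296 ≡ 21 (mod 75).
  bit 4 = 1: square 21^2 = 441 ≡ 66; bit is 1, so multiply 66·69 = 4554 ≡ 54 (mod 75).
Final value: 69^9 ≡ 54 (mod 75).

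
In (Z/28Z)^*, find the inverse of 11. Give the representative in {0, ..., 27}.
Apply the extended Euclidean algorithm to (28, 11), tracking rows (r, s, t) with s·28 + t·11 = r. Each division r_prev = q·r_cur + r_new produces the new row as (previous row) − q·(current row):
  row A: (28, 1, 0)   [1·28 + 0·11 = 28]
  row B: (11, 0, 1)   [0·28 + 1·11 = 11]
  28 = 2·11 + 6   → row C = row A − 2·row B = (6, 1, −2)   [check: 1·28 − 2·11 = 6]
  11 = 1·6 + 5   → row D = row B − 1·row C = (5, −1, 3)   [check: −1·28 + 3·11 = 5]
  6 = 1·5 + 1   → row E = row C − 1·row D = (1, 2, −5)   [check: 2·28 − 5·11 = 1]
  5 = 5·1 + 0   → remainder 0, stop. gcd = 1 (last nonzero row E).
The gcd is 1, so 11 is invertible mod 28. The last nonzero row gives 2·28 − 5·11 = 1, so t = −5. So 11^(−1) ≡ −5 ≡ 23 (mod 28). Verify: 11 · 23 = 253 ≡ 1 (mod 28). ✓

Final answer: 11^(−1) ≡ 23 (mod 28)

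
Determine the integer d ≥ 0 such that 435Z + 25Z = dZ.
In the PID Z, (a, b) is generated by gcd(a, b). Compute gcd(435, 25) with the extended Euclidean algorithm, tracking rows (r, s, t) with s·435 + t·25 = r:
  row A: (435, 1, 0)   [1·435 + 0·25 = 435]
  row B: (25, 0, 1)   [0·435 + 1·25 = 25]
  435 = 17·25 + 10   → row C = row A − 17·row B = (10, 1, −17)   [check: 1·435 − 17·25 = 10]
  25 = 2·10 + 5   → row D = row B − 2·row C = (5, −2, 35)   [check: −2·435 + 35·25 = 5]
  10 = 2·5 + 0   → remainder 0, stop. gcd = 5 (last nonzero row D).
So gcd(435, 25) = 5, with Bézout identity −2·435 + 35·25 = 5. Containment (⊇): the Bézout identity exhibits 5 as an element of (435, 25), giving (5) ⊆ (435, 25). Containment (⊆): since 5 | 435 and 5 | 25 (435 = 5·87, 25 = 5·5), every Z-linear combination of 435 and 25 is divisible by 5, so (435, 25) ⊆ (5). Therefore (435, 25) = (5), d = 5.

Final answer: (435, 25) = (5); d = 5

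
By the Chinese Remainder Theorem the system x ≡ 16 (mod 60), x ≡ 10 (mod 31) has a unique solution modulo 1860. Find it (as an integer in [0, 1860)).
The moduli 60, 31 are pairwise coprime, so by the CRT there is a unique solution mod 60·31 = 1860.
Solve by successive substitution. Start with x ≡ 16 (mod 60).
  Combine with x ≡ 10 (mod 31): write x = 16 + 60·t and require 16 + 60·t ≡ 10 (mod 31), i.e. 60·t ≡ 10 − 16 ≡ 25 (mod 31). Since 60^(−1) ≡ 15 (mod 31) (60 ≡ 29 (mod 31)), t ≡ 15·25 ≡ 3 (mod 31). So x ≡ 16 + 60·3 = 196 (mod 1860).
Unique solution in [0, 1860): x = 196.

Final answer: x ≡ 196 (mod 1860); the representative in [0, 1860) is 196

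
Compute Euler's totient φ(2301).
φ is multiplicative, with φ(p^e) = p^e − p^(e−1). Factorise 2301 = 3 · 13 · 59. Then
  φ(2301) = (3 − 1) · (13 − 1) · (59 − 1) = 2 · 12 · 58 = 1392.

Final answer: φ(2301) = 1392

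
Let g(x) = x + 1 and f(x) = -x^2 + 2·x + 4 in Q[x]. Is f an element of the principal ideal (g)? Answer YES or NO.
NO

In Q[x] the ideal (g) consists of all multiples of g, so f ∈ (g) iff g | f, i.e. iff the remainder of f on division by g is 0. Divide f by g (g is monic, so eliminate the leading term of the running remainder at each step):
  leading term -x^2: subtract (-x)·g(x) = -x^2 - x, leaving 3·x + 4
  leading term 3·x: subtract (3)·g(x) = 3·x + 3, leaving 1
The remainder r(x) = 1 ≠ 0 (and deg r < deg g), so g ∤ f, i.e. f ∉ (g).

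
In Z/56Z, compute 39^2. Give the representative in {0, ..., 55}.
9

Use repeated squaring. Binary(2) = 10. Walk through the bits of the exponent 2 left-to-right: at each bit after the leading one, square the running value, then multiply by 39 if the bit is 1 (always reducing mod 56):
  bit 1 = 1 (leading): start with 39.
  bit 2 = 0: square 39^2 = 1521 ≡ 9 (mod 56).
Final value: 39^2 ≡ 9 (mod 56).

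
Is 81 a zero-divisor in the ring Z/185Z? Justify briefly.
gcd(81, 185) = 1, so 81 is a unit in Z/185Z (it has a multiplicative inverse). A unit cannot be a zero-divisor: if 81·b ≡ 0 then multiplying both sides by 81^(−1) gives b ≡ 0. So 81 is not a zero-divisor.

Final answer: NO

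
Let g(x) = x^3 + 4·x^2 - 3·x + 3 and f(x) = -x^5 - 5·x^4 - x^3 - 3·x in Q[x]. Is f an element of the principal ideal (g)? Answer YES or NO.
YES

In Q[x] the ideal (g) consists of all multiples of g, so f ∈ (g) iff g | f, i.e. iff the remainder of f on division by g is 0. Divide f by g (g is monic, so eliminate the leading term of the running remainder at each step):
  leading term -x^5: subtract (-x^2)·g(x) = -x^5 - 4·x^4 + 3·x^3 - 3·x^2, leaving -x^4 - 4·x^3 + 3·x^2 - 3·x
  leading term -x^4: subtract (-x)·g(x) = -x^4 - 4·x^3 + 3·x^2 - 3·x, leaving 0
The remainder is 0, so f(x) = g(x) · h(x) with h(x) = -x^2 - x. Hence g | f, i.e. f ∈ (g).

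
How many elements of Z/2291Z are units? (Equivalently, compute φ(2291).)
Z/2291Z has φ(2291) = 2184 units

An element a ∈ Z/2291Z is a unit iff gcd(a, 2291) = 1, so the number of units is φ(2291). φ is multiplicative, with φ(p^e) = p^e − p^(e−1). Factorise 2291 = 29 · 79. Then
  φ(2291) = (29 − 1) · (79 − 1) = 28 · 78 = 2184.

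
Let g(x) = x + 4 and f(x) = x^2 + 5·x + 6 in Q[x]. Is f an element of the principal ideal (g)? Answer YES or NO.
In Q[x] the ideal (g) consists of all multiples of g, so f ∈ (g) iff g | f, i.e. iff the remainder of f on division by g is 0. Divide f by g (g is monic, so eliminate the leading term of the running remainder at each step):
  leading term x^2: subtract (x)·g(x) = x^2 + 4·x, leaving x + 6
  leading term x: subtract (1)·g(x) = x + 4, leaving 2
The remainder r(x) = 2 ≠ 0 (and deg r < deg g), so g ∤ f, i.e. f ∉ (g).

Final answer: NO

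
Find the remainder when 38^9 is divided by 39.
38

Use repeated squaring. Binary(9) = 1001. Walk through the bits of the exponent 9 left-to-right: at each bit after the leading one, square the running value, then multiply by 38 if the bit is 1 (always reducing mod 39):
  bit 1 = 1 (leading): start with 38.
  bit 2 = 0: square 38^2 = 1444 ≡ 1 (mod 39).
  bit 3 = 0: square 1^2 = 1 (mod 39).
  bit 4 = 1: square 1^2 = 1; bit is 1, so multiply 1·38 = 38 (mod 39).
Final value: 38^9 ≡ 38 (mod 39).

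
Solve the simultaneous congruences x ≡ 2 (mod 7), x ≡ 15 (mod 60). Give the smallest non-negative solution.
x ≡ 135 (mod 420); the representative in [0, 420) is 135

The moduli 7, 60 are pairwise coprime, so by the CRT there is a unique solution mod 7·60 = 420.
Solve by successive substitution. Start with x ≡ 2 (mod 7).
  Combine with x ≡ 15 (mod 60): write x = 2 + 7·t and require 2 + 7·t ≡ 15 (mod 60), i.e. 7·t ≡ 15 − 2 ≡ 13 (mod 60). Since 7^(−1) ≡ 43 (mod 60), t ≡ 43·13 ≡ 19 (mod 60). So x ≡ 2 + 7·19 = 135 (mod 420).
Unique solution in [0, 420): x = 135.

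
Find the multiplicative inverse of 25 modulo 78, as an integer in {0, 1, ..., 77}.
25^(−1) ≡ 25 (mod 78)

Apply the extended Euclidean algorithm to (78, 25), tracking rows (r, s, t) with s·78 + t·25 = r. Each division r_prev = q·r_cur + r_new produces the new row as (previous row) − q·(current row):
  row A: (78, 1, 0)   [1·78 + 0·25 = 78]
  row B: (25, 0, 1)   [0·78 + 1·25 = 25]
  78 = 3·25 + 3   → row C = row A − 3·row B = (3, 1, −3)   [check: 1·78 − 3·25 = 3]
  25 = 8·3 + 1   → row D = row B − 8·row C = (1, −8, 25)   [check: −8·78 + 25·25 = 1]
  3 = 3·1 + 0   → remainder 0, stop. gcd = 1 (last nonzero row D).
The gcd is 1, so 25 is invertible mod 78. The last nonzero row gives −8·78 + 25·25 = 1, so t = 25. So 25^(−1) ≡ 25 (mod 78). Verify: 25 · 25 = 625 ≡ 1 (mod 78). ✓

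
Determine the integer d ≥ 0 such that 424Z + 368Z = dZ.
(424, 368) = (8); d = 8

In the PID Z, (a, b) is generated by gcd(a, b). Compute gcd(424, 368) with the extended Euclidean algorithm, tracking rows (r, s, t) with s·424 + t·368 = r:
  row A: (424, 1, 0)   [1·424 + 0·368 = 424]
  row B: (368, 0, 1)   [0·424 + 1·368 = 368]
  424 = 1·368 + 56   → row C = row A − 1·row B = (56, 1, −1)   [check: 1·424 − 1·368 = 56]
  368 = 6·56 + 32   → row D = row B − 6·row C = (32, −6, 7)   [check: −6·424 + 7·368 = 32]
  56 = 1·32 + 24   → row E = row C − 1·row D = (24, 7, −8)   [check: 7·424 − 8·368 = 24]
  32 = 1·24 + 8   → row F = row D − 1·row E = (8, −13, 15)   [check: −13·424 + 15·368 = 8]
  24 = 3·8 + 0   → remainder 0, stop. gcd = 8 (last nonzero row F).
So gcd(424, 368) = 8, with Bézout identity −13·424 + 15·368 = 8. Containment (⊇): the Bézout identity exhibits 8 as an element of (424, 368), giving (8) ⊆ (424, 368). Containment (⊆): since 8 | 424 and 8 | 368 (424 = 8·53, 368 = 8·46), every Z-linear combination of 424 and 368 is divisible by 8, so (424, 368) ⊆ (8). Therefore (424, 368) = (8), d = 8.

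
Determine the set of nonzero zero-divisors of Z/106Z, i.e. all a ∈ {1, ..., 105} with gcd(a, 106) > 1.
An element a ∈ Z/106Z (with a ≠ 0) is a zero-divisor iff gcd(a, 106) > 1 (because a is a unit precisely when gcd(a, n) = 1, and in Z/nZ every nonzero, non-unit element is a zero-divisor). Scan a = 1, ..., 105 and keep those with gcd(a, 106) > 1:
  gcd(2, 106) = 2, gcd(4, 106) = 2, gcd(6, 106) = 2, gcd(8, 106) = 2, gcd(10, 106) = 2, gcd(12, 106) = 2, gcd(14, 106) = 2, gcd(16, 106) = 2, gcd(18, 106) = 2, gcd(20, 106) = 2, gcd(22, 106) = 2, gcd(24, 106) = 2, gcd(26, 106) = 2, gcd(28, 106) = 2, gcd(30, 106) = 2, gcd(32, 106) = 2, gcd(34, 106) = 2, gcd(36, 106) = 2, gcd(38, 106) = 2, gcd(40, 106) = 2, gcd(42, 106) = 2, gcd(44, 106) = 2, gcd(46, 106) = 2, gcd(48, 106) = 2, gcd(50, 106) = 2, gcd(52, 106) = 2, gcd(53, 106) = 53, gcd(54, 106) = 2, gcd(56, 106) = 2, gcd(58, 106) = 2, gcd(60, 106) = 2, gcd(62, 106) = 2, gcd(64, 106) = 2, gcd(66, 106) = 2, gcd(68, 106) = 2, gcd(70, 106) = 2, gcd(72, 106) = 2, gcd(74, 106) = 2, gcd(76, 106) = 2, gcd(78, 106) = 2, gcd(80, 106) = 2, gcd(82, 106) = 2, gcd(84, 106) = 2, gcd(86, 106) = 2, gcd(88, 106) = 2, gcd(90, 106) = 2, gcd(92, 106) = 2, gcd(94, 106) = 2, gcd(96, 106) = 2, gcd(98, 106) = 2, gcd(100, 106) = 2, gcd(102, 106) = 2, gcd(104, 106) = 2.
All other a ∈ {1, ..., 105} have gcd(a, 106) = 1 and are units. So the nonzero zero-divisors are exactly the 53 values of a appearing in this scan.

Final answer: nonzero zero-divisors of Z/106Z = {2, 4, 6, 8, 10, 12, 14, 16, 18, 20, 22, 24, 26, 28, 30, 32, 34, 36, 38, 40, 42, 44, 46, 48, 50, 52, 53, 54, 56, 58, 60, 62, 64, 66, 68, 70, 72, 74, 76, 78, 80, 82, 84, 86, 88, 90, 92, 94, 96, 98, 100, 102, 104}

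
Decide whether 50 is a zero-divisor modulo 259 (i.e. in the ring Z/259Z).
NO

gcd(50, 259) = 1, so 50 is a unit in Z/259Z (it has a multiplicative inverse). A unit cannot be a zero-divisor: if 50·b ≡ 0 then multiplying both sides by 50^(−1) gives b ≡ 0. So 50 is not a zero-divisor.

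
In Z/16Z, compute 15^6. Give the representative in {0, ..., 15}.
Use repeated squaring. Binary(6) = 110. Walk through the bits of the exponent 6 left-to-right: at each bit after the leading one, square the running value, then multiply by 15 if the bit is 1 (always reducing mod 16):
  bit 1 = 1 (leading): start with 15.
  bit 2 = 1: square 15^2 = 225 ≡ 1; bit is 1, so multiply 1·15 = 15 (mod 16).
  bit 3 = 0: square 15^2 = 225 ≡ 1 (mod 16).
Final value: 15^6 ≡ 1 (mod 16).

Final answer: 1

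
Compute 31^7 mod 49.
Use repeated squaring. Binary(7) = 111. Walk through the bits of the exponent 7 left-to-right: at each bit after the leading one, square the running value, then multiply by 31 if the bit is 1 (always reducing mod 49):
  bit 1 = 1 (leading): start with 31.
  bit 2 = 1: square 31^2 = 961 ≡ 30; bit is 1, so multiply 30·31 = 930 ≡ 48 (mod 49).
  bit 3 = 1: square 48^2 = 2304 ≡ 1; bit is 1, so multiply 1·31 = 31 (mod 49).
Final value: 31^7 ≡ 31 (mod 49).

Final answer: 31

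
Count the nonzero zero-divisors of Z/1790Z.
In Z/1790Z each nonzero element is either a unit (gcd with 1790 is 1) or a zero-divisor (gcd > 1). The number of units is φ(1790): factorise 1790 = 2 · 5 · 179, so φ(1790) = (2 − 1) · (5 − 1) · (179 − 1) = 1 · 4 · 178 = 712. The nonzero elements number 1790 − 1 = 1789. Hence the nonzero zero-divisors number 1789 − 712 = 1077.

Final answer: Z/1790Z has 1077 nonzero zero-divisors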